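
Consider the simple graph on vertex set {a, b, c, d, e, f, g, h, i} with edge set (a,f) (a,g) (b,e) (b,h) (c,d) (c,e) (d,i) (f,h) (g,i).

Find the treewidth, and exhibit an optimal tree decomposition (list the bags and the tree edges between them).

Every bag has size at most 3, so the width is 3 − 1 = 2 and tw(G) ≤ 2. For the lower bound, G contains the cycle c–d–i–g–a–f–h–b–e–c, so G is not a forest; only forests have treewidth ≤ 1, hence tw(G) ≥ 2. The upper and lower bounds meet at 2, so that is the treewidth.

Treewidth 2.
One such decomposition:
Bags: B1 = {c, d, i}  B2 = {c, g, i}  B3 = {a, c, g}  B4 = {a, c, f}  B5 = {c, f, h}  B6 = {b, c, h}  B7 = {b, c, e}
Tree: B1–B2, B2–B3, B3–B4, B4–B5, B5–B6, B6–B7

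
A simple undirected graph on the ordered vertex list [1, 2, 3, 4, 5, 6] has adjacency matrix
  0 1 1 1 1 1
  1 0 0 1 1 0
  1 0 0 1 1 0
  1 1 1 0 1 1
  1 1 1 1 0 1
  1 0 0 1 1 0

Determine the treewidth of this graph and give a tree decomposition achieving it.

Treewidth 3.
Bags: B1 = {1, 3, 4, 5}  B2 = {1, 2, 4, 5}  B3 = {1, 4, 5, 6}
Tree: B1–B2, B1–B3

Every bag has size at most 4, so the width is 4 − 1 = 3 and tw(G) ≤ 3. On the other hand G contains the 4-clique {1, 2, 4, 5}. A clique must lie in a single bag of any decomposition, so no decomposition can have width below 3. The upper and lower bounds meet at 3, so that is the treewidth.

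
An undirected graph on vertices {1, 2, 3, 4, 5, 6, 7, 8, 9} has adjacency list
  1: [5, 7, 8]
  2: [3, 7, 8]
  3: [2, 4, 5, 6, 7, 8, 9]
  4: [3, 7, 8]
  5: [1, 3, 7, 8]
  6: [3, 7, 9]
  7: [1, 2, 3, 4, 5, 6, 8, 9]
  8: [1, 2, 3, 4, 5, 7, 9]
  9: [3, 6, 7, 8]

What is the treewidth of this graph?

A width-3 tree decomposition is:
Bags: B1 = {3, 4, 7, 8}  B2 = {3, 7, 8, 9}  B3 = {3, 6, 7, 9}  B4 = {3, 5, 7, 8}  B5 = {1, 5, 7, 8}  B6 = {2, 3, 7, 8}
Tree: B1–B2, B2–B3, B1–B4, B4–B5, B2–B6
Every bag has size at most 4, so the width is 4 − 1 = 3 and tw(G) ≤ 3. Conversely, {1, 5, 7, 8} is a clique of size 4, and the vertices of any clique must share a bag in every tree decomposition; so some bag has ≥ 4 vertices and tw(G) ≥ 3. Combining the bounds, tw(G) = 3.

3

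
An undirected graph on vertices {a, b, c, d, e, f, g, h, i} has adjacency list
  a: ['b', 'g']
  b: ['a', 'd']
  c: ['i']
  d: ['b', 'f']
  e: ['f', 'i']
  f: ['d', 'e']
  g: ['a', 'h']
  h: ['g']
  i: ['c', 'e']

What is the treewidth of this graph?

A width-1 tree decomposition is:
Bags: B1 = {c, i}  B2 = {e, i}  B3 = {e, f}  B4 = {d, f}  B5 = {b, d}  B6 = {a, b}  B7 = {a, g}  B8 = {g, h}
Tree: B1–B2, B2–B3, B3–B4, B4–B5, B5–B6, B6–B7, B7–B8
The largest bag has 2 vertices, giving width 1; this decomposition certifies tw(G) ≤ 1. Since G has at least one edge (e.g. c–i), it is not an edgeless graph, so tw(G) ≥ 1. The upper and lower bounds meet at 1, so that is the treewidth.

1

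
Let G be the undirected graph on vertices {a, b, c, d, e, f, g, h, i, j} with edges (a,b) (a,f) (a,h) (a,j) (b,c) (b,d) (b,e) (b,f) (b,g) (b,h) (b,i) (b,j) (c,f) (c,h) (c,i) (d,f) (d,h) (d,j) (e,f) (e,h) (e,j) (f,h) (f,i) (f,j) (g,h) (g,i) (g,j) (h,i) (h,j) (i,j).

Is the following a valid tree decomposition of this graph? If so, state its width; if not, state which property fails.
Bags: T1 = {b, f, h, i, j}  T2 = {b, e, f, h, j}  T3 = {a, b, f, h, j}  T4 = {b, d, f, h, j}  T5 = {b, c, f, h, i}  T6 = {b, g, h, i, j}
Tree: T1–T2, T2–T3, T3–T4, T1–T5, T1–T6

Every vertex of G appears in some bag (union = {a, b, c, d, e, f, g, h, i, j}); every edge is covered by a bag; and for each vertex v the set of bags containing v is connected in the bag tree. The decomposition is therefore valid. The largest bag has 5 vertices, so the width is 4.

Yes; width 4.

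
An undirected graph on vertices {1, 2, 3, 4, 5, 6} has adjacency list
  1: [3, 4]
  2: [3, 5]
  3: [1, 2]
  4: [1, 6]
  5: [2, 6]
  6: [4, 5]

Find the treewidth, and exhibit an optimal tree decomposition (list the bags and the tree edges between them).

Every bag has size at most 3, so the width is 3 − 1 = 2 and tw(G) ≤ 2. For the lower bound, G contains the cycle 5–2–3–1–4–6–5, so G is not a forest; only forests have treewidth ≤ 1, hence tw(G) ≥ 2. Therefore the treewidth is 2.

Treewidth 2.
Bags: B1 = {2, 3, 5}  B2 = {1, 3, 5}  B3 = {1, 4, 5}  B4 = {4, 5, 6}
Tree: B1–B2, B2–B3, B3–B4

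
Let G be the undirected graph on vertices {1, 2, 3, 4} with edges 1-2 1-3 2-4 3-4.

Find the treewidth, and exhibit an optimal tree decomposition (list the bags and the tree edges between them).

Treewidth 2.
One optimal decomposition is:
Bags: B1 = {1, 3, 4}  B2 = {1, 2, 4}
Tree: B1–B2

Each bag holds 3 vertices, so the decomposition has width 2, which upper-bounds the treewidth. The edges 4–3–1–2–4 form a cycle, so G is not a tree and its treewidth is at least 2. Therefore the treewidth is 2.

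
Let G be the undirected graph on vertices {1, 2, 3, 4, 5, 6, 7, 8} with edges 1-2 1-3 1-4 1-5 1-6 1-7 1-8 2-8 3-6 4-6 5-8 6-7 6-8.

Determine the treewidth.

A width-2 tree decomposition is:
Bags: B1 = {1, 3, 6}  B2 = {1, 6, 7}  B3 = {1, 6, 8}  B4 = {1, 5, 8}  B5 = {1, 2, 8}  B6 = {1, 4, 6}
Tree: B1–B2, B1–B3, B3–B4, B4–B5, B3–B6
Every bag has size at most 3, so the width is 3 − 1 = 2 and tw(G) ≤ 2. Conversely, {1, 2, 8} is a clique of size 3, and the vertices of any clique must share a bag in every tree decomposition; so some bag has ≥ 3 vertices and tw(G) ≥ 2. Combining the bounds, tw(G) = 2.

2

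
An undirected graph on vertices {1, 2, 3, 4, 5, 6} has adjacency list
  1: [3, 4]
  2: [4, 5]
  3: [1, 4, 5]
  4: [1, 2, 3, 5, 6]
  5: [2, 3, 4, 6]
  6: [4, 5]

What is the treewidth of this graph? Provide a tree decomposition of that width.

Treewidth 2.
One optimal decomposition is:
Bags: B1 = {3, 4, 5}  B2 = {4, 5, 6}  B3 = {2, 4, 5}  B4 = {1, 3, 4}
Tree: B1–B2, B2–B3, B1–B4

The largest bag has 3 vertices, giving width 2; this decomposition certifies tw(G) ≤ 2. Conversely, {1, 3, 4} is a clique of size 3, and the vertices of any clique must share a bag in every tree decomposition; so some bag has ≥ 3 vertices and tw(G) ≥ 2. The upper and lower bounds meet at 2, so that is the treewidth.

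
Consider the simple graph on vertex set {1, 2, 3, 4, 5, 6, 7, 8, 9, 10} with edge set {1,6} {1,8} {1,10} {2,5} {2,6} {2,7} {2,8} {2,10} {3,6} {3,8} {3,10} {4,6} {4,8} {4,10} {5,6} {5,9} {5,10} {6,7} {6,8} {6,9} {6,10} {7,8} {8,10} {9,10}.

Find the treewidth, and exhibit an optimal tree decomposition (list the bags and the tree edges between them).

The largest bag has 4 vertices, giving width 3; this decomposition certifies tw(G) ≤ 3. On the other hand G contains the 4-clique {1, 6, 8, 10}. A clique must lie in a single bag of any decomposition, so no decomposition can have width below 3. Hence tw(G) = 3 exactly.

Treewidth 3.
One optimal decomposition is:
Bags: B1 = {2, 6, 8, 10}  B2 = {1, 6, 8, 10}  B3 = {2, 6, 7, 8}  B4 = {4, 6, 8, 10}  B5 = {2, 5, 6, 10}  B6 = {3, 6, 8, 10}  B7 = {5, 6, 9, 10}
Tree: B1–B2, B1–B3, B2–B4, B1–B5, B4–B6, B5–B7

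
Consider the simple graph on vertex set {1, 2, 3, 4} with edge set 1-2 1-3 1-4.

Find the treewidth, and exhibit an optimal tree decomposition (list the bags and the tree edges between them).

The largest bag has 2 vertices, giving width 1; this decomposition certifies tw(G) ≤ 1. G has an edge, so its treewidth is at least 1. Combining the bounds, tw(G) = 1.

Treewidth 1.
Bags: B1 = {1, 3}  B2 = {1, 2}  B3 = {1, 4}
Tree: B1–B2, B2–B3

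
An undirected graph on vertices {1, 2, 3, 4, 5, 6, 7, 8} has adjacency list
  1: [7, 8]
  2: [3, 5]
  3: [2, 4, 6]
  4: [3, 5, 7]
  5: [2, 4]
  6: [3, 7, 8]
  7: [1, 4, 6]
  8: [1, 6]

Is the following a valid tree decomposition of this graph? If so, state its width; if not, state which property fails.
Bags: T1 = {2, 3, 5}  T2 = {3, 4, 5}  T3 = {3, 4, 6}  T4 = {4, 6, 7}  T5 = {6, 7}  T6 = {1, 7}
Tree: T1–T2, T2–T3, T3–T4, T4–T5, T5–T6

A tree decomposition must satisfy three properties: every vertex lies in some bag; for every edge, both endpoints lie together in some bag; and for every vertex, the bags containing it form a connected subtree. Here vertex 8 appears in no bag, so the decomposition is invalid.

No — vertex 8 appears in no bag.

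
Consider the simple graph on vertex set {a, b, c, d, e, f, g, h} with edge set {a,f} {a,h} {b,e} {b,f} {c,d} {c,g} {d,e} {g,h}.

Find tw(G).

A width-2 tree decomposition is:
Bags: B1 = {c, g, h}  B2 = {a, c, h}  B3 = {a, c, f}  B4 = {b, c, f}  B5 = {b, c, e}  B6 = {c, d, e}
Tree: B1–B2, B2–B3, B3–B4, B4–B5, B5–B6
The largest bag has 3 vertices, giving width 2; this decomposition certifies tw(G) ≤ 2. The edges c–g–h–a–f–b–e–d–c form a cycle, so G is not a tree and its treewidth is at least 2. Combining the bounds, tw(G) = 2.

2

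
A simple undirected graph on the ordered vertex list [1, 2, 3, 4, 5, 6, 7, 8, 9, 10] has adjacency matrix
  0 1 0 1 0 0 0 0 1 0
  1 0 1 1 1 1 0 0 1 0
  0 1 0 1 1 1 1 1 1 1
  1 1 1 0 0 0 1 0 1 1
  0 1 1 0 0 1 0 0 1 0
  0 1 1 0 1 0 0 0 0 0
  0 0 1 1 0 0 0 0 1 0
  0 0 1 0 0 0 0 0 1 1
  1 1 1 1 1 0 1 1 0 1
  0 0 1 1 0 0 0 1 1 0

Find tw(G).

A width-3 tree decomposition is:
Bags: B1 = {3, 4, 9, 10}  B2 = {2, 3, 4, 9}  B3 = {3, 4, 7, 9}  B4 = {2, 3, 5, 9}  B5 = {3, 8, 9, 10}  B6 = {1, 2, 4, 9}  B7 = {2, 3, 5, 6}
Tree: B1–B2, B2–B3, B2–B4, B1–B5, B2–B6, B4–B7
Every bag has size at most 4, so the width is 4 − 1 = 3 and tw(G) ≤ 3. Conversely, {1, 2, 4, 9} is a clique of size 4, and the vertices of any clique must share a bag in every tree decomposition; so some bag has ≥ 4 vertices and tw(G) ≥ 3. Combining the bounds, tw(G) = 3.

3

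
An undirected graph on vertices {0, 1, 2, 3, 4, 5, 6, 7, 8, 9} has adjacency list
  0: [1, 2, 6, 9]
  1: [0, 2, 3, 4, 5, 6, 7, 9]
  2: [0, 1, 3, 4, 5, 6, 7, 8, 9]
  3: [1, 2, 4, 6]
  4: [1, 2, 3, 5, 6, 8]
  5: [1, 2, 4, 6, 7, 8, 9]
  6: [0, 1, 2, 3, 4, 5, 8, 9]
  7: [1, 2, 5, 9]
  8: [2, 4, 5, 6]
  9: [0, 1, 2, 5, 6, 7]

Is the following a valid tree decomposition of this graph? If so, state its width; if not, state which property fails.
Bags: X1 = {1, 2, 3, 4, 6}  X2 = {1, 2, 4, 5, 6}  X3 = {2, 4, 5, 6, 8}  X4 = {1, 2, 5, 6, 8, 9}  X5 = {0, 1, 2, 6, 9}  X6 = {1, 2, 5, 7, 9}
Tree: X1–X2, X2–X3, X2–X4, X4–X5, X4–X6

A tree decomposition must satisfy three properties: every vertex lies in some bag; for every edge, both endpoints lie together in some bag; and for every vertex, the bags containing it form a connected subtree. Here bags containing vertex 8 are not connected in the tree, so the decomposition is invalid.

No — bags containing vertex 8 are not connected in the tree.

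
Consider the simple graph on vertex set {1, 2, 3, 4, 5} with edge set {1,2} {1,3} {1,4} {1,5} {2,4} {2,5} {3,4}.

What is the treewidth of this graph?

A width-2 tree decomposition is:
Bags: B1 = {1, 2, 4}  B2 = {1, 3, 4}  B3 = {1, 2, 5}
Tree: B1–B2, B1–B3
Every bag has size at most 3, so the width is 3 − 1 = 2 and tw(G) ≤ 2. On the other hand G contains the 3-clique {1, 2, 4}. A clique must lie in a single bag of any decomposition, so no decomposition can have width below 2. The upper and lower bounds meet at 2, so that is the treewidth.

2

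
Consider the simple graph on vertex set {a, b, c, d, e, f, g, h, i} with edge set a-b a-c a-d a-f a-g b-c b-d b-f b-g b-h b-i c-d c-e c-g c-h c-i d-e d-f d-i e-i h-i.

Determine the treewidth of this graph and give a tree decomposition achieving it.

Treewidth 3.
One optimal decomposition is:
Bags: B1 = {a, b, c, d}  B2 = {a, b, d, f}  B3 = {b, c, d, i}  B4 = {c, d, e, i}  B5 = {a, b, c, g}  B6 = {b, c, h, i}
Tree: B1–B2, B1–B3, B3–B4, B1–B5, B3–B6

Every bag has size at most 4, so the width is 4 − 1 = 3 and tw(G) ≤ 3. On the other hand G contains the 4-clique {c, d, e, i}. A clique must lie in a single bag of any decomposition, so no decomposition can have width below 3. Combining the bounds, tw(G) = 3.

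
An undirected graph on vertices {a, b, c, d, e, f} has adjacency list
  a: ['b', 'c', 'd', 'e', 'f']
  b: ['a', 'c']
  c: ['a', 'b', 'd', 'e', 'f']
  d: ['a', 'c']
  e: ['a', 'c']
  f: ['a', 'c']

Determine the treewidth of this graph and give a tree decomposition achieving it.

Treewidth 2.
Bags: B1 = {a, c, e}  B2 = {a, c, f}  B3 = {a, b, c}  B4 = {a, c, d}
Tree: B1–B2, B2–B3, B2–B4

Each bag holds 3 vertices, so the decomposition has width 2, which upper-bounds the treewidth. Conversely, {a, c, d} is a clique of size 3, and the vertices of any clique must share a bag in every tree decomposition; so some bag has ≥ 3 vertices and tw(G) ≥ 2. Combining the bounds, tw(G) = 2.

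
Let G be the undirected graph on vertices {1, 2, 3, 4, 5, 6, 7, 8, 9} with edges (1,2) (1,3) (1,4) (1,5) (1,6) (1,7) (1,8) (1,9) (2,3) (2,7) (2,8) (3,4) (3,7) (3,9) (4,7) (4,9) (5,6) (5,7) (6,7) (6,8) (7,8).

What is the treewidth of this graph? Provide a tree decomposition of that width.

Each bag holds 4 vertices, so the decomposition has width 3, which upper-bounds the treewidth. On the other hand G contains the 4-clique {1, 3, 4, 9}. A clique must lie in a single bag of any decomposition, so no decomposition can have width below 3. Hence tw(G) = 3 exactly.

Treewidth 3.
One such decomposition:
Bags: B1 = {1, 6, 7, 8}  B2 = {1, 2, 7, 8}  B3 = {1, 2, 3, 7}  B4 = {1, 5, 6, 7}  B5 = {1, 3, 4, 7}  B6 = {1, 3, 4, 9}
Tree: B1–B2, B2–B3, B1–B4, B3–B5, B5–B6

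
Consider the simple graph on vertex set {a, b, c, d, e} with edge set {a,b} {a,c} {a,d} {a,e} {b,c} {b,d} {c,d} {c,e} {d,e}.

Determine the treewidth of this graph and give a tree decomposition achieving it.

Treewidth 3.
Bags: B1 = {a, c, d, e}  B2 = {a, b, c, d}
Tree: B1–B2

Each bag holds 4 vertices, so the decomposition has width 3, which upper-bounds the treewidth. Conversely, {a, c, d, e} is a clique of size 4, and the vertices of any clique must share a bag in every tree decomposition; so some bag has ≥ 4 vertices and tw(G) ≥ 3. Therefore the treewidth is 3.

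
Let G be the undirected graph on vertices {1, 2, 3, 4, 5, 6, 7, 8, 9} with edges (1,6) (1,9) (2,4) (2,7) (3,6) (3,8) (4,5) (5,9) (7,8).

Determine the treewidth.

A width-2 tree decomposition is:
Bags: B1 = {3, 7, 8}  B2 = {3, 6, 7}  B3 = {1, 6, 7}  B4 = {1, 7, 9}  B5 = {5, 7, 9}  B6 = {4, 5, 7}  B7 = {2, 4, 7}
Tree: B1–B2, B2–B3, B3–B4, B4–B5, B5–B6, B6–B7
The largest bag has 3 vertices, giving width 2; this decomposition certifies tw(G) ≤ 2. The edges 7–8–3–6–1–9–5–4–2–7 form a cycle, so G is not a tree and its treewidth is at least 2. Therefore the treewidth is 2.

2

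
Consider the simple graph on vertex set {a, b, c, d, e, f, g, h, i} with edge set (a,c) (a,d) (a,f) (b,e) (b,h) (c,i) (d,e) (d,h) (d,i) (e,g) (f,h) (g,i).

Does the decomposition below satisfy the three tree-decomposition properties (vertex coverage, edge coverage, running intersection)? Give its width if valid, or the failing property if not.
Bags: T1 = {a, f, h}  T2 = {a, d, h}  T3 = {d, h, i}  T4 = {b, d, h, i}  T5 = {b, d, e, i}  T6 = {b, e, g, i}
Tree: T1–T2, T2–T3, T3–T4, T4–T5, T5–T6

No — vertex c appears in no bag.

A tree decomposition must satisfy three properties: every vertex lies in some bag; for every edge, both endpoints lie together in some bag; and for every vertex, the bags containing it form a connected subtree. Here vertex c appears in no bag, so the decomposition is invalid.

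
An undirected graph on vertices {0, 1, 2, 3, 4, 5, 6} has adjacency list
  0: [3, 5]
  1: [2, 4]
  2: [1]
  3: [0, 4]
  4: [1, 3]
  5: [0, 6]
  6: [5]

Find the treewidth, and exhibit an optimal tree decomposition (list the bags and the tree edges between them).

Each bag holds 2 vertices, so the decomposition has width 1, which upper-bounds the treewidth. Any graph with an edge has treewidth ≥ 1, and G has the edge 6–5. Therefore the treewidth is 1.

Treewidth 1.
One optimal decomposition is:
Bags: B1 = {5, 6}  B2 = {0, 5}  B3 = {0, 3}  B4 = {3, 4}  B5 = {1, 4}  B6 = {1, 2}
Tree: B1–B2, B2–B3, B3–B4, B4–B5, B5–B6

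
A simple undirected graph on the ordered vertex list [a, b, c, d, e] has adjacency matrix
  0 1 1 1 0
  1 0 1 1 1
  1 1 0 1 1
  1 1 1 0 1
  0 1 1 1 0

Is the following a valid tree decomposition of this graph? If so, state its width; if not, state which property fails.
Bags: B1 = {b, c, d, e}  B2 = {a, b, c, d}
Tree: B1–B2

Checking the three conditions: (i) the bags cover all of {a, b, c, d, e}; (ii) for each edge, some bag contains both endpoints; (iii) the bags containing any fixed vertex form a subtree. All hold, so the decomposition is valid with width 4 − 1 = 3.

Yes; width 3.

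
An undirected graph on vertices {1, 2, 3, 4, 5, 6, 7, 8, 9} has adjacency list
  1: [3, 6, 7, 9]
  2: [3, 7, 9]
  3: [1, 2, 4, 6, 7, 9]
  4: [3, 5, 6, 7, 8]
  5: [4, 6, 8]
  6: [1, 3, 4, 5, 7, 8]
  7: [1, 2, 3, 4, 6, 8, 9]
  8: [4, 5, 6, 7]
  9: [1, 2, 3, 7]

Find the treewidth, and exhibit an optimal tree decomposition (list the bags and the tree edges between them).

Each bag holds 4 vertices, so the decomposition has width 3, which upper-bounds the treewidth. Conversely, {4, 5, 6, 8} is a clique of size 4, and the vertices of any clique must share a bag in every tree decomposition; so some bag has ≥ 4 vertices and tw(G) ≥ 3. The upper and lower bounds meet at 3, so that is the treewidth.

Treewidth 3.
One such decomposition:
Bags: B1 = {1, 3, 6, 7}  B2 = {3, 4, 6, 7}  B3 = {1, 3, 7, 9}  B4 = {2, 3, 7, 9}  B5 = {4, 6, 7, 8}  B6 = {4, 5, 6, 8}
Tree: B1–B2, B1–B3, B3–B4, B2–B5, B5–B6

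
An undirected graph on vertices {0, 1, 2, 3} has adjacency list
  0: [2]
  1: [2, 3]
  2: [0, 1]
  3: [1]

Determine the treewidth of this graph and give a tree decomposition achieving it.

Every bag has size at most 2, so the width is 2 − 1 = 1 and tw(G) ≤ 1. G has an edge, so its treewidth is at least 1. Hence tw(G) = 1 exactly.

Treewidth 1.
One such decomposition:
Bags: B1 = {0, 2}  B2 = {1, 2}  B3 = {1, 3}
Tree: B1–B2, B2–B3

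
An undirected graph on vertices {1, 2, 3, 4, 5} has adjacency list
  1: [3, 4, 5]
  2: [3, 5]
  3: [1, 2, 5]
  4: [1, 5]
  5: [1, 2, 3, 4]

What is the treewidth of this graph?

2

A width-2 tree decomposition is:
Bags: B1 = {1, 4, 5}  B2 = {1, 3, 5}  B3 = {2, 3, 5}
Tree: B1–B2, B2–B3
Every bag has size at most 3, so the width is 3 − 1 = 2 and tw(G) ≤ 2. On the other hand G contains the 3-clique {1, 3, 5}. A clique must lie in a single bag of any decomposition, so no decomposition can have width below 2. Hence tw(G) = 2 exactly.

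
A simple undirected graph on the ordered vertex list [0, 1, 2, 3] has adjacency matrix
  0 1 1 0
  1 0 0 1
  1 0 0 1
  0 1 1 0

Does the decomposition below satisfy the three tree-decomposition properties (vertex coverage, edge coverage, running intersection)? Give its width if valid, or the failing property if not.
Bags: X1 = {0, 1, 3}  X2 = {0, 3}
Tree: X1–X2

A tree decomposition must satisfy three properties: every vertex lies in some bag; for every edge, both endpoints lie together in some bag; and for every vertex, the bags containing it form a connected subtree. Here vertex 2 appears in no bag, so the decomposition is invalid.

No — vertex 2 appears in no bag.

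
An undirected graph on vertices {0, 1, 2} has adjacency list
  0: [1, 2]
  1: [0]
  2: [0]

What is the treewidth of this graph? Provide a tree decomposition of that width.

Treewidth 1.
Bags: B1 = {0, 1}  B2 = {0, 2}
Tree: B1–B2

The largest bag has 2 vertices, giving width 1; this decomposition certifies tw(G) ≤ 1. Since G has at least one edge (e.g. 0–1), it is not an edgeless graph, so tw(G) ≥ 1. Therefore the treewidth is 1.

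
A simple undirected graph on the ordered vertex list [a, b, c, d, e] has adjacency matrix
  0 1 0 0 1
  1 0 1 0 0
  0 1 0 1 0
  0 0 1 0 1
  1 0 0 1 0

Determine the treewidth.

A width-2 tree decomposition is:
Bags: B1 = {a, d, e}  B2 = {a, c, d}  B3 = {a, b, c}
Tree: B1–B2, B2–B3
Each bag holds 3 vertices, so the decomposition has width 2, which upper-bounds the treewidth. Since a–e–d–c–b–a is a cycle in G, G is not acyclic. Forests are exactly the graphs of treewidth ≤ 1, so tw(G) ≥ 2. The upper and lower bounds meet at 2, so that is the treewidth.

2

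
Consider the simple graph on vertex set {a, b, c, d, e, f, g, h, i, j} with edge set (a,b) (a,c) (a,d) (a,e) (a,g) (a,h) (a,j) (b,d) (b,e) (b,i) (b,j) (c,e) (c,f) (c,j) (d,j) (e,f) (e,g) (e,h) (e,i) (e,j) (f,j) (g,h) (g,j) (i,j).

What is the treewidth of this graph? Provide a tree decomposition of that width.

Treewidth 3.
One such decomposition:
Bags: B1 = {a, c, e, j}  B2 = {a, b, e, j}  B3 = {c, e, f, j}  B4 = {a, e, g, j}  B5 = {a, e, g, h}  B6 = {b, e, i, j}  B7 = {a, b, d, j}
Tree: B1–B2, B1–B3, B1–B4, B4–B5, B2–B6, B2–B7

The largest bag has 4 vertices, giving width 3; this decomposition certifies tw(G) ≤ 3. For the lower bound, the 4 vertices {a, b, d, j} are pairwise adjacent, and any tree decomposition puts a clique entirely inside one bag — forcing width ≥ 3. Combining the bounds, tw(G) = 3.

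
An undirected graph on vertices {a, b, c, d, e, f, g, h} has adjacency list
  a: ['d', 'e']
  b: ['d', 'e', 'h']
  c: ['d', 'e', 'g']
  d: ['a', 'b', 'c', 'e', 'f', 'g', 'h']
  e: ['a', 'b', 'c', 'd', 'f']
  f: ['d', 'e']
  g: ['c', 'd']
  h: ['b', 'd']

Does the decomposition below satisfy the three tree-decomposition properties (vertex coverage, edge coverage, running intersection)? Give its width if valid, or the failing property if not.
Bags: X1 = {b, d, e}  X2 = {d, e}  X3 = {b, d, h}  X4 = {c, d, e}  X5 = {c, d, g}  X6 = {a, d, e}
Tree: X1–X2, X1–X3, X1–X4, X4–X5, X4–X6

A tree decomposition must satisfy three properties: every vertex lies in some bag; for every edge, both endpoints lie together in some bag; and for every vertex, the bags containing it form a connected subtree. Here vertex f appears in no bag, so the decomposition is invalid.

No — vertex f appears in no bag.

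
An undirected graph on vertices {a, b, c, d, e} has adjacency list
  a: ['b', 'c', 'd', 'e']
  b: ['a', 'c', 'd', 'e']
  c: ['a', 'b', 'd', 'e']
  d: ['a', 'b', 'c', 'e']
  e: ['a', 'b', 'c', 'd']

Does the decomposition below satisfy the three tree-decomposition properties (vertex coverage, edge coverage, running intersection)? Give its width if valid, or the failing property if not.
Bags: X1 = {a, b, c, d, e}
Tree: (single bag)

Every vertex of G appears in some bag (union = {a, b, c, d, e}); every edge is covered by a bag; and for each vertex v the set of bags containing v is connected in the bag tree. The decomposition is therefore valid. The largest bag has 5 vertices, so the width is 4.

Yes; width 4.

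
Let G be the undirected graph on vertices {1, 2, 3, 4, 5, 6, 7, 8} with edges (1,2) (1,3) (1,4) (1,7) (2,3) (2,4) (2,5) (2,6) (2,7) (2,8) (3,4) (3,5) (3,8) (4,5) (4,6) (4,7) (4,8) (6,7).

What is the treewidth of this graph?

3

A width-3 tree decomposition is:
Bags: B1 = {2, 4, 6, 7}  B2 = {1, 2, 4, 7}  B3 = {1, 2, 3, 4}  B4 = {2, 3, 4, 8}  B5 = {2, 3, 4, 5}
Tree: B1–B2, B2–B3, B3–B4, B4–B5
Every bag has size at most 4, so the width is 4 − 1 = 3 and tw(G) ≤ 3. Conversely, {2, 3, 4, 8} is a clique of size 4, and the vertices of any clique must share a bag in every tree decomposition; so some bag has ≥ 4 vertices and tw(G) ≥ 3. Therefore the treewidth is 3.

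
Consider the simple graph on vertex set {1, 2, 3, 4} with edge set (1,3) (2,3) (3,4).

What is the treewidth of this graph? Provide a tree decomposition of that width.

Each bag holds 2 vertices, so the decomposition has width 1, which upper-bounds the treewidth. G has an edge, so its treewidth is at least 1. Therefore the treewidth is 1.

Treewidth 1.
One such decomposition:
Bags: B1 = {1, 3}  B2 = {3, 4}  B3 = {2, 3}
Tree: B1–B2, B1–B3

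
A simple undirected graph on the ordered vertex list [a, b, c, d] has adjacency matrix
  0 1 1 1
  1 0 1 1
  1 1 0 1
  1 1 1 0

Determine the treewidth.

3

A width-3 tree decomposition is:
Bags: B1 = {a, b, c, d}
Tree: (single bag)
A single bag containing all 4 vertices is trivially a valid decomposition of width 3. Conversely, {a, b, c, d} is a clique of size 4, and the vertices of any clique must share a bag in every tree decomposition; so some bag has ≥ 4 vertices and tw(G) ≥ 3. The upper and lower bounds meet at 3, so that is the treewidth.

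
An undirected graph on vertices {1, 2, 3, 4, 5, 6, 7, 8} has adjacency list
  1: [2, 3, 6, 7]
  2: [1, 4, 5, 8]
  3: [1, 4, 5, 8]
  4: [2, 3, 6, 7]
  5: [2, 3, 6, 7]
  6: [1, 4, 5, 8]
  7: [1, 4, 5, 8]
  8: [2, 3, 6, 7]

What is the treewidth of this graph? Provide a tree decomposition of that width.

Every bag has size at most 5, so the width is 5 − 1 = 4 and tw(G) ≤ 4. For the lower bound: the 5 vertex sets {4,7}, {2,5}, {1,3}, {8}, {6} are disjoint, each induces a connected subgraph, and every pair is joined by at least one edge of G. Contracting each set to a single vertex therefore yields K_{5} as a minor, and since treewidth is minor-monotone, tw(G) ≥ tw(K_{5}) = 4. Therefore the treewidth is 4.

Treewidth 4.
One optimal decomposition is:
Bags: B1 = {1, 4, 5, 7, 8}  B2 = {1, 2, 4, 5, 8}  B3 = {1, 3, 4, 5, 8}  B4 = {1, 4, 5, 6, 8}
Tree: B1–B2, B2–B3, B3–B4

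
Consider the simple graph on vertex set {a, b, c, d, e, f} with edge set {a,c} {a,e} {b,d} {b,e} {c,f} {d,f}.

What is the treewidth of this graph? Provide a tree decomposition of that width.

Every bag has size at most 3, so the width is 3 − 1 = 2 and tw(G) ≤ 2. For the lower bound, G contains the cycle c–f–d–b–e–a–c, so G is not a forest; only forests have treewidth ≤ 1, hence tw(G) ≥ 2. Combining the bounds, tw(G) = 2.

Treewidth 2.
One optimal decomposition is:
Bags: B1 = {c, d, f}  B2 = {b, c, d}  B3 = {b, c, e}  B4 = {a, c, e}
Tree: B1–B2, B2–B3, B3–B4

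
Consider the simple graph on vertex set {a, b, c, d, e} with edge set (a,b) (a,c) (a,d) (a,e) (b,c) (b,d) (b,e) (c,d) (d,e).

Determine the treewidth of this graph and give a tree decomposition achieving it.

Treewidth 3.
Bags: B1 = {a, b, d, e}  B2 = {a, b, c, d}
Tree: B1–B2

Each bag holds 4 vertices, so the decomposition has width 3, which upper-bounds the treewidth. On the other hand G contains the 4-clique {a, b, d, e}. A clique must lie in a single bag of any decomposition, so no decomposition can have width below 3. The upper and lower bounds meet at 3, so that is the treewidth.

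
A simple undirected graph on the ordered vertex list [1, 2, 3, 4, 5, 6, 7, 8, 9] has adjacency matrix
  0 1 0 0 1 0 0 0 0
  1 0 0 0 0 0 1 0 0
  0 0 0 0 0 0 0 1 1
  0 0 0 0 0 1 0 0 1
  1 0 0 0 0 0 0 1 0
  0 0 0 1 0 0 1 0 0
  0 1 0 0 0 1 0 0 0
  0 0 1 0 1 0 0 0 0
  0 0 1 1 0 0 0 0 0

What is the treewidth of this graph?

2

A width-2 tree decomposition is:
Bags: B1 = {1, 2, 7}  B2 = {1, 6, 7}  B3 = {1, 4, 6}  B4 = {1, 4, 9}  B5 = {1, 3, 9}  B6 = {1, 3, 8}  B7 = {1, 5, 8}
Tree: B1–B2, B2–B3, B3–B4, B4–B5, B5–B6, B6–B7
Each bag holds 3 vertices, so the decomposition has width 2, which upper-bounds the treewidth. The edges 1–2–7–6–4–9–3–8–5–1 form a cycle, so G is not a tree and its treewidth is at least 2. The upper and lower bounds meet at 2, so that is the treewidth.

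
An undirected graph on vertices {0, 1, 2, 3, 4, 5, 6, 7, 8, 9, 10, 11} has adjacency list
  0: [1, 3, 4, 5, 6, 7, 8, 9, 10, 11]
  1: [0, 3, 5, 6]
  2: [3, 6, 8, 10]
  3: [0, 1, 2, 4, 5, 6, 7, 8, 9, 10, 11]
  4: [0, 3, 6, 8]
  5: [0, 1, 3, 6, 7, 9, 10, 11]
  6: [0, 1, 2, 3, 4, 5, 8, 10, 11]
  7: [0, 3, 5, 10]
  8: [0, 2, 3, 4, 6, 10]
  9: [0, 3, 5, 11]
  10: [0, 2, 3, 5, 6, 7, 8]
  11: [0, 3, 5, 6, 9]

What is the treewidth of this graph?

4

A width-4 tree decomposition is:
Bags: B1 = {0, 3, 5, 6, 10}  B2 = {0, 3, 5, 6, 11}  B3 = {0, 3, 5, 7, 10}  B4 = {0, 3, 6, 8, 10}  B5 = {0, 1, 3, 5, 6}  B6 = {0, 3, 5, 9, 11}  B7 = {2, 3, 6, 8, 10}  B8 = {0, 3, 4, 6, 8}
Tree: B1–B2, B1–B3, B1–B4, B2–B5, B2–B6, B4–B7, B4–B8
The largest bag has 5 vertices, giving width 4; this decomposition certifies tw(G) ≤ 4. Conversely, {0, 3, 6, 8, 10} is a clique of size 5, and the vertices of any clique must share a bag in every tree decomposition; so some bag has ≥ 5 vertices and tw(G) ≥ 4. The upper and lower bounds meet at 4, so that is the treewidth.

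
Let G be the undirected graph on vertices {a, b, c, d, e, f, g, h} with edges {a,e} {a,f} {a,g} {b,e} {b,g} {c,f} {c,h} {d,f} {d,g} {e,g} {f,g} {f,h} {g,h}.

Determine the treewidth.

2

A width-2 tree decomposition is:
Bags: B1 = {a, e, g}  B2 = {a, f, g}  B3 = {b, e, g}  B4 = {f, g, h}  B5 = {c, f, h}  B6 = {d, f, g}
Tree: B1–B2, B1–B3, B2–B4, B4–B5, B4–B6
Every bag has size at most 3, so the width is 3 − 1 = 2 and tw(G) ≤ 2. Conversely, {a, e, g} is a clique of size 3, and the vertices of any clique must share a bag in every tree decomposition; so some bag has ≥ 3 vertices and tw(G) ≥ 2. The upper and lower bounds meet at 2, so that is the treewidth.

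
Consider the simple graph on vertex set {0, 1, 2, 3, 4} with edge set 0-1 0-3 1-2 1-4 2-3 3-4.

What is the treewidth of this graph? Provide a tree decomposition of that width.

Treewidth 2.
Bags: B1 = {0, 1, 3}  B2 = {1, 2, 3}  B3 = {1, 3, 4}
Tree: B1–B2, B2–B3

The largest bag has 3 vertices, giving width 2; this decomposition certifies tw(G) ≤ 2. Since 1–0–3–2–1 is a cycle in G, G is not acyclic. Forests are exactly the graphs of treewidth ≤ 1, so tw(G) ≥ 2. Combining the bounds, tw(G) = 2.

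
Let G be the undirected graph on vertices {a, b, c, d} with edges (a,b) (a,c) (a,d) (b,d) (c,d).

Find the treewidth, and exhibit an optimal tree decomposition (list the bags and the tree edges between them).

The largest bag has 3 vertices, giving width 2; this decomposition certifies tw(G) ≤ 2. On the other hand G contains the 3-clique {a, c, d}. A clique must lie in a single bag of any decomposition, so no decomposition can have width below 2. Combining the bounds, tw(G) = 2.

Treewidth 2.
Bags: B1 = {a, c, d}  B2 = {a, b, d}
Tree: B1–B2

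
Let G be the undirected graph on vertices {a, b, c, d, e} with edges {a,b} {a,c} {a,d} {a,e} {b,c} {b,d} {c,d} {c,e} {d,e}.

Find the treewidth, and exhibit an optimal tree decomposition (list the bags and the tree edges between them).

Treewidth 3.
One optimal decomposition is:
Bags: B1 = {a, c, d, e}  B2 = {a, b, c, d}
Tree: B1–B2

Every bag has size at most 4, so the width is 4 − 1 = 3 and tw(G) ≤ 3. On the other hand G contains the 4-clique {a, c, d, e}. A clique must lie in a single bag of any decomposition, so no decomposition can have width below 3. Hence tw(G) = 3 exactly.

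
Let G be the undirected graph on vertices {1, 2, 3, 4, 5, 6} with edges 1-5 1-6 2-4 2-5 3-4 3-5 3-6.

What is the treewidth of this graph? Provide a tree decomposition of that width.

Treewidth 2.
Bags: B1 = {1, 3, 6}  B2 = {1, 3, 5}  B3 = {3, 4, 5}  B4 = {2, 4, 5}
Tree: B1–B2, B2–B3, B3–B4

Every bag has size at most 3, so the width is 3 − 1 = 2 and tw(G) ≤ 2. The edges 6–1–5–3–6 form a cycle, so G is not a tree and its treewidth is at least 2. Therefore the treewidth is 2.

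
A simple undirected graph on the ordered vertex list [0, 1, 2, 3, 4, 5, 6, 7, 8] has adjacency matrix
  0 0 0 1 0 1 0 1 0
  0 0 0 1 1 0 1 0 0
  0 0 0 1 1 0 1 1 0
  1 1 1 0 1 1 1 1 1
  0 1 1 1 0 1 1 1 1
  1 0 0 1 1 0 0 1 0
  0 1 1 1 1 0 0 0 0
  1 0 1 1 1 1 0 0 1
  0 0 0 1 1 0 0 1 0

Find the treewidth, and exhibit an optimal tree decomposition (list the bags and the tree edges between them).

Every bag has size at most 4, so the width is 4 − 1 = 3 and tw(G) ≤ 3. Conversely, {0, 3, 5, 7} is a clique of size 4, and the vertices of any clique must share a bag in every tree decomposition; so some bag has ≥ 4 vertices and tw(G) ≥ 3. Hence tw(G) = 3 exactly.

Treewidth 3.
One such decomposition:
Bags: B1 = {3, 4, 7, 8}  B2 = {2, 3, 4, 7}  B3 = {2, 3, 4, 6}  B4 = {3, 4, 5, 7}  B5 = {1, 3, 4, 6}  B6 = {0, 3, 5, 7}
Tree: B1–B2, B2–B3, B2–B4, B3–B5, B4–B6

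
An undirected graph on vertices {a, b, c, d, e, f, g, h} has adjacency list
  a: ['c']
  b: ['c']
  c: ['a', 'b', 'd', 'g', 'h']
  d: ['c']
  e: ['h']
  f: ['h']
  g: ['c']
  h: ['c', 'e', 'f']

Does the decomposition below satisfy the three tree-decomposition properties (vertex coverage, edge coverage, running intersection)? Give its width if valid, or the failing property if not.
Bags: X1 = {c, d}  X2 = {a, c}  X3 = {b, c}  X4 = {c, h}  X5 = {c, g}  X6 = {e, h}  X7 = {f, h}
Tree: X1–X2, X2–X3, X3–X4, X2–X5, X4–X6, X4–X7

Yes; width 1.

Every vertex of G appears in some bag (union = {a, b, c, d, e, f, g, h}); every edge is covered by a bag; and for each vertex v the set of bags containing v is connected in the bag tree. The decomposition is therefore valid. The largest bag has 2 vertices, so the width is 1.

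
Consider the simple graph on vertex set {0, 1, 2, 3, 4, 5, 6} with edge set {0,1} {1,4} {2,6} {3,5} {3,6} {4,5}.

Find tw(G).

1

A width-1 tree decomposition is:
Bags: B1 = {2, 6}  B2 = {3, 6}  B3 = {3, 5}  B4 = {4, 5}  B5 = {1, 4}  B6 = {0, 1}
Tree: B1–B2, B2–B3, B3–B4, B4–B5, B5–B6
Every bag has size at most 2, so the width is 2 − 1 = 1 and tw(G) ≤ 1. Any graph with an edge has treewidth ≥ 1, and G has the edge 2–6. The upper and lower bounds meet at 1, so that is the treewidth.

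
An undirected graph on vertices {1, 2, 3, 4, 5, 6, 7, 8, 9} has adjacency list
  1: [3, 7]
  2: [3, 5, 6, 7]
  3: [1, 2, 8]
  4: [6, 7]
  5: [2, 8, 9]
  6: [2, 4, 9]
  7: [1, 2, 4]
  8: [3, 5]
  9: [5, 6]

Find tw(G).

A width-3 tree decomposition is:
Bags: B1 = {3, 5, 8, 9}  B2 = {2, 3, 5, 9}  B3 = {2, 3, 6, 9}  B4 = {1, 2, 3, 6}  B5 = {1, 2, 6, 7}  B6 = {1, 4, 6, 7}
Tree: B1–B2, B2–B3, B3–B4, B4–B5, B5–B6
The largest bag has 4 vertices, giving width 3; this decomposition certifies tw(G) ≤ 3. For the lower bound: the 4 vertex sets {5,8,9}, {3}, {2}, {1,4,6,7} are disjoint, each induces a connected subgraph, and every pair is joined by at least one edge of G. Contracting each set to a single vertex therefore yields K_{4} as a minor, and since treewidth is minor-monotone, tw(G) ≥ tw(K_{4}) = 3. Therefore the treewidth is 3.

3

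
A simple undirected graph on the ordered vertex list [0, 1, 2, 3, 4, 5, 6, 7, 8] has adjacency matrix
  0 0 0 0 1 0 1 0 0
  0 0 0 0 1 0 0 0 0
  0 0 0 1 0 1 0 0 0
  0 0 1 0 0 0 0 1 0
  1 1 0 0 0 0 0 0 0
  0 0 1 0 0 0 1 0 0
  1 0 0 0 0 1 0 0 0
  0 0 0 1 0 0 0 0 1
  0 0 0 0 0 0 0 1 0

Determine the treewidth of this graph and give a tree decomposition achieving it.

Every bag has size at most 2, so the width is 2 − 1 = 1 and tw(G) ≤ 1. G has an edge, so its treewidth is at least 1. Therefore the treewidth is 1.

Treewidth 1.
One such decomposition:
Bags: B1 = {7, 8}  B2 = {3, 7}  B3 = {2, 3}  B4 = {2, 5}  B5 = {5, 6}  B6 = {0, 6}  B7 = {0, 4}  B8 = {1, 4}
Tree: B1–B2, B2–B3, B3–B4, B4–B5, B5–B6, B6–B7, B7–B8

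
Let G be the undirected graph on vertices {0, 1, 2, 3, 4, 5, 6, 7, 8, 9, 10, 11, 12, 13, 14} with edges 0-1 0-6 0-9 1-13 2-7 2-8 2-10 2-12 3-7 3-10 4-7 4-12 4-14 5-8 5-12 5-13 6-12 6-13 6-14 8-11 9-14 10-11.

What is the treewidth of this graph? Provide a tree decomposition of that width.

Every bag has size at most 4, so the width is 4 − 1 = 3 and tw(G) ≤ 3. For the lower bound: the 4 vertex sets {3,10,11}, {8}, {2}, {4,5,7,12} are disjoint, each induces a connected subgraph, and every pair is joined by at least one edge of G. Contracting each set to a single vertex therefore yields K_{4} as a minor, and since treewidth is minor-monotone, tw(G) ≥ tw(K_{4}) = 3. Hence tw(G) = 3 exactly.

Treewidth 3.
One such decomposition:
Bags: B1 = {3, 8, 10, 11}  B2 = {2, 3, 8, 10}  B3 = {2, 3, 7, 8}  B4 = {2, 5, 7, 8}  B5 = {2, 5, 7, 12}  B6 = {4, 5, 7, 12}  B7 = {4, 5, 12, 13}  B8 = {4, 6, 12, 13}  B9 = {4, 6, 13, 14}  B10 = {1, 6, 13, 14}  B11 = {0, 1, 6, 14}  B12 = {0, 1, 9, 14}
Tree: B1–B2, B2–B3, B3–B4, B4–B5, B5–B6, B6–B7, B7–B8, B8–B9, B9–B10, B10–B11, B11–B12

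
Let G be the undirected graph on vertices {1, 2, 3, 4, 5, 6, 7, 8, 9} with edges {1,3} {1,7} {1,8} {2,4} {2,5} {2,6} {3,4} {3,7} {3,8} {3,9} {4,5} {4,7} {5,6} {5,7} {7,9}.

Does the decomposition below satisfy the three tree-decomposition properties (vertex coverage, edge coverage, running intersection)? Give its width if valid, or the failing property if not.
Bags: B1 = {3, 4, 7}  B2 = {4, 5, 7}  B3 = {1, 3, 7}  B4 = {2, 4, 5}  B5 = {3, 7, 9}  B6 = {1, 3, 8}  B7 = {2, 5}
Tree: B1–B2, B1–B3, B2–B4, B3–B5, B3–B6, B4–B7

A tree decomposition must satisfy three properties: every vertex lies in some bag; for every edge, both endpoints lie together in some bag; and for every vertex, the bags containing it form a connected subtree. Here vertex 6 appears in no bag, so the decomposition is invalid.

No — vertex 6 appears in no bag.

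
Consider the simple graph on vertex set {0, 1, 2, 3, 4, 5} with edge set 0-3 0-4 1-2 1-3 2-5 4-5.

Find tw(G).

2

A width-2 tree decomposition is:
Bags: B1 = {0, 3, 4}  B2 = {3, 4, 5}  B3 = {2, 3, 5}  B4 = {1, 2, 3}
Tree: B1–B2, B2–B3, B3–B4
The largest bag has 3 vertices, giving width 2; this decomposition certifies tw(G) ≤ 2. For the lower bound, G contains the cycle 3–0–4–5–2–1–3, so G is not a forest; only forests have treewidth ≤ 1, hence tw(G) ≥ 2. Combining the bounds, tw(G) = 2.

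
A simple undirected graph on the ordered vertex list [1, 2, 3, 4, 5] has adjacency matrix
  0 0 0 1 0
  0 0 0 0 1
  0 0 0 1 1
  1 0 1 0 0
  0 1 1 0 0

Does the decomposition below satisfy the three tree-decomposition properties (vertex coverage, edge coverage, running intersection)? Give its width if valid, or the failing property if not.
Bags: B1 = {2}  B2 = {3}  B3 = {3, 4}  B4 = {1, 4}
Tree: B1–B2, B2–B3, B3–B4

No — vertex 5 appears in no bag.

A tree decomposition must satisfy three properties: every vertex lies in some bag; for every edge, both endpoints lie together in some bag; and for every vertex, the bags containing it form a connected subtree. Here vertex 5 appears in no bag, so the decomposition is invalid.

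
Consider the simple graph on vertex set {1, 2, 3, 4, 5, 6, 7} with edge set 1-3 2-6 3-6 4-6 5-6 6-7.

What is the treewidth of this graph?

A width-1 tree decomposition is:
Bags: B1 = {3, 6}  B2 = {1, 3}  B3 = {5, 6}  B4 = {4, 6}  B5 = {6, 7}  B6 = {2, 6}
Tree: B1–B2, B1–B3, B3–B4, B4–B5, B1–B6
Each bag holds 2 vertices, so the decomposition has width 1, which upper-bounds the treewidth. Any graph with an edge has treewidth ≥ 1, and G has the edge 3–6. The upper and lower bounds meet at 1, so that is the treewidth.

1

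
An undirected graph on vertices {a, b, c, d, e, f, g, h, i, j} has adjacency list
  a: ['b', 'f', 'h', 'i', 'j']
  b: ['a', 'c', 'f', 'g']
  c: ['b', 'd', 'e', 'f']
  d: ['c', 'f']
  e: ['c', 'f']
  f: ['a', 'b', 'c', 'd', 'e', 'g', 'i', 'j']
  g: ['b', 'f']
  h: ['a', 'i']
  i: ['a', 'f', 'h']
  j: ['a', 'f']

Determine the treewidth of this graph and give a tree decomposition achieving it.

Treewidth 2.
One such decomposition:
Bags: B1 = {a, b, f}  B2 = {b, c, f}  B3 = {c, e, f}  B4 = {a, f, i}  B5 = {c, d, f}  B6 = {b, f, g}  B7 = {a, f, j}  B8 = {a, h, i}
Tree: B1–B2, B2–B3, B1–B4, B3–B5, B2–B6, B1–B7, B4–B8

Each bag holds 3 vertices, so the decomposition has width 2, which upper-bounds the treewidth. On the other hand G contains the 3-clique {a, h, i}. A clique must lie in a single bag of any decomposition, so no decomposition can have width below 2. Therefore the treewidth is 2.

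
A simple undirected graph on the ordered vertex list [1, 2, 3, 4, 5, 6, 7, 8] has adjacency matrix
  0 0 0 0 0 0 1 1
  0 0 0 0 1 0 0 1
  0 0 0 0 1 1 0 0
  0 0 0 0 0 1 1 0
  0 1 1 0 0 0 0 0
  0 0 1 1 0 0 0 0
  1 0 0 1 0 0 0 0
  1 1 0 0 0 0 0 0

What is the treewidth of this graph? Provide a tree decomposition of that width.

Each bag holds 3 vertices, so the decomposition has width 2, which upper-bounds the treewidth. The edges 8–1–7–4–6–3–5–2–8 form a cycle, so G is not a tree and its treewidth is at least 2. The upper and lower bounds meet at 2, so that is the treewidth.

Treewidth 2.
Bags: B1 = {1, 7, 8}  B2 = {4, 7, 8}  B3 = {4, 6, 8}  B4 = {3, 6, 8}  B5 = {3, 5, 8}  B6 = {2, 5, 8}
Tree: B1–B2, B2–B3, B3–B4, B4–B5, B5–B6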